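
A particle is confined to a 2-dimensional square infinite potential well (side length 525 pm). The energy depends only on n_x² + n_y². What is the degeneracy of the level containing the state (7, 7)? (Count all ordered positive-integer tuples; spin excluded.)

degeneracy = 1

The level has n_x² + n_y² = 98. The ordered positive-integer solutions are (7, 7).
That gives 1 state.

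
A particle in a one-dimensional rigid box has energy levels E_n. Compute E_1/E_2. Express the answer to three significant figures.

E_n ∝ n², so E_1/E_2 = 1²/2² = 1/4 = 0.250.

0.250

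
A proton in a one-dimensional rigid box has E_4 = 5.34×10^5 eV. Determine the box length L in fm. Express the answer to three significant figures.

From E_n = n²h²/(8m_pL²), L = n·h/√(8m_pE_n).
E_4 = 5.34×10^5 eV = 8.555×10^-14 J, so L = 4·6.626×10^-34/√(8·1.673×10^-27·8.555×10^-14) = 7.83×10^-14 m = 78.3 fm.

L = 78.3 fm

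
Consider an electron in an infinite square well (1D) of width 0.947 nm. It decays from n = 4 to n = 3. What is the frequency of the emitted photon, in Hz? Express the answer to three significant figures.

f = 7.10×10^14 Hz

E_1 = h²/(8m_eL²) = 6.718×10^-20 J and ΔE = (4² − 3²)E_1 = 4.703×10^-19 J.
f = ΔE/h = 4.703×10^-19/6.626×10^-34 = 7.10×10^14 Hz.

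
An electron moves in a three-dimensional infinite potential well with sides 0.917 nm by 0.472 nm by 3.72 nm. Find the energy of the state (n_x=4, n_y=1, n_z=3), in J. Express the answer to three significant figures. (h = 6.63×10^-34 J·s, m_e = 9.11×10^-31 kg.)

For a 3D rectangular well E = (h²/8m_e)·Σ n_i²/L_i² = (6.63×10^-34)²/(8·9.11×10^-31) · [4²/(0.917 nm)² + 1²/(0.472 nm)² + 3²/(3.72 nm)²].
Evaluating gives E = 1.46×10^-18 J.

E = 1.46×10^-18 J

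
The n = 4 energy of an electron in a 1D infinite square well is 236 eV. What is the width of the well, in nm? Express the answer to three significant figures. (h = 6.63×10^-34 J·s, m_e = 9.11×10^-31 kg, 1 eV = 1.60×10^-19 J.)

From E_n = n²h²/(8m_eL²), L = n·h/√(8m_eE_n).
E_4 = 236 eV = 3.776×10^-17 J, so L = 4·6.63×10^-34/√(8·9.11×10^-31·3.776×10^-17) = 1.60×10^-10 m = 0.160 nm.

L = 0.160 nm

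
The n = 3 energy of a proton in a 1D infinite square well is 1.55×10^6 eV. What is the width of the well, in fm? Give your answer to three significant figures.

L = 34.5 fm

From E_n = n²h²/(8m_pL²), L = n·h/√(8m_pE_n).
E_3 = 1.55×10^6 eV = 2.483×10^-13 J, so L = 3·6.626×10^-34/√(8·1.673×10^-27·2.483×10^-13) = 3.45×10^-14 m = 34.5 fm.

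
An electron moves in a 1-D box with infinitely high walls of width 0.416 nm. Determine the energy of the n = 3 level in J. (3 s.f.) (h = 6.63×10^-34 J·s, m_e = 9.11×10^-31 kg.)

For an infinite well E_n = n²h²/(8m_eL²), so E_1 = h²/(8m_eL²) = (6.63×10^-34)²/(8·9.11×10^-31·(4.16×10^-10 m)²) = 3.485×10^-19 J.
Then E_3 = 3²·E_1 = 9·3.485×10^-19 J = 3.14×10^-18 J.

E_3 = 3.14×10^-18 J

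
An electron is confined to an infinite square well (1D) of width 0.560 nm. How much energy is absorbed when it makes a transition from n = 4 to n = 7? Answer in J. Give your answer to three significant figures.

|ΔE| = 6.34×10^-18 J

E_1 = h²/(8m_eL²) = 1.921×10^-19 J.
|ΔE| = |4² − 7²|·E_1 = 33·1.921×10^-19 J = 6.34×10^-18 J.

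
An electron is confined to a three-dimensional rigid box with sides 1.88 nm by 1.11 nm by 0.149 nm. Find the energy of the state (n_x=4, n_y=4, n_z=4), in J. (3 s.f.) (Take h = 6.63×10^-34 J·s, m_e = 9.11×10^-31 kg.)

For a 3D rectangular well E = (h²/8m_e)·Σ n_i²/L_i² = (6.63×10^-34)²/(8·9.11×10^-31) · [4²/(1.88 nm)² + 4²/(1.11 nm)² + 4²/(0.149 nm)²].
Evaluating gives E = 4.45×10^-17 J.

E = 4.45×10^-17 J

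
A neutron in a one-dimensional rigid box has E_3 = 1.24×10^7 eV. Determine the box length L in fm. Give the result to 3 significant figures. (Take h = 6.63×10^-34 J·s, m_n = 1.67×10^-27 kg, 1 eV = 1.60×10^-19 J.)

From E_n = n²h²/(8m_nL²), L = n·h/√(8m_nE_n).
E_3 = 1.24×10^7 eV = 1.984×10^-12 J, so L = 3·6.63×10^-34/√(8·1.67×10^-27·1.984×10^-12) = 1.22×10^-14 m = 12.2 fm.

L = 12.2 fm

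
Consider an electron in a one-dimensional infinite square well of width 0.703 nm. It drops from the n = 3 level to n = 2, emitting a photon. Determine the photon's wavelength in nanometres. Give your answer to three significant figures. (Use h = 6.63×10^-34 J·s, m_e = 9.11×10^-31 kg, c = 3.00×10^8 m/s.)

λ = 326 nm

E_1 = h²/(8m_eL²) = 1.220×10^-19 J, so ΔE = (3² − 2²)E_1 = 6.100×10^-19 J.
λ = hc/ΔE = (6.63×10^-34·3.00×10^8)/6.100×10^-19 = 3.26×10^-7 m = 326 nm.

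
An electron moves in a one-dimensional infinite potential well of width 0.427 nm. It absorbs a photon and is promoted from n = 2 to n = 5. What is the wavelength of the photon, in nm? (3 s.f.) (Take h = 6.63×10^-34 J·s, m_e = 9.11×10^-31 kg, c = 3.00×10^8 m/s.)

λ = 28.6 nm

E_1 = h²/(8m_eL²) = 3.308×10^-19 J, so ΔE = (5² − 2²)E_1 = 6.947×10^-18 J.
λ = hc/ΔE = (6.63×10^-34·3.00×10^8)/6.947×10^-18 = 2.86×10^-8 m = 28.6 nm.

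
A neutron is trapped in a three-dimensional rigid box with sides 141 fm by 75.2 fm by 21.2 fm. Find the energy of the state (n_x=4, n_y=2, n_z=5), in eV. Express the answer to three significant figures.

E = 1.17×10^7 eV

For a 3D rectangular well E = (h²/8m_n)·Σ n_i²/L_i² = (6.626×10^-34)²/(8·1.675×10^-27) · [4²/(141 fm)² + 2²/(75.2 fm)² + 5²/(21.2 fm)²].
Evaluating gives E = 1.872×10^-12 J = 1.17×10^7 eV.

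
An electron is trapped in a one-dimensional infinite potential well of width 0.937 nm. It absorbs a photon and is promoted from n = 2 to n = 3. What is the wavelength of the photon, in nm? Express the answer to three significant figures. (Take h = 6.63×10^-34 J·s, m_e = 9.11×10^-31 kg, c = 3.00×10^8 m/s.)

λ = 579 nm

E_1 = h²/(8m_eL²) = 6.870×10^-20 J, so ΔE = (3² − 2²)E_1 = 3.435×10^-19 J.
λ = hc/ΔE = (6.63×10^-34·3.00×10^8)/3.435×10^-19 = 5.79×10^-7 m = 579 nm.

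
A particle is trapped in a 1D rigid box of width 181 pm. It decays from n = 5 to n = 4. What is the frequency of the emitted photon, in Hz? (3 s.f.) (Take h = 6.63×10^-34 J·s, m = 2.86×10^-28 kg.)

f = 7.96×10^13 Hz

E_1 = h²/(8mL²) = 5.864×10^-21 J and ΔE = (5² − 4²)E_1 = 5.278×10^-20 J.
f = ΔE/h = 5.278×10^-20/6.63×10^-34 = 7.96×10^13 Hz.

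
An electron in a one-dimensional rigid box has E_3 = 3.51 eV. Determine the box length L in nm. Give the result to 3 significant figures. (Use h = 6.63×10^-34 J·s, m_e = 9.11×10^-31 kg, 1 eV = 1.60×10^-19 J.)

L = 0.983 nm

From E_n = n²h²/(8m_eL²), L = n·h/√(8m_eE_n).
E_3 = 3.51 eV = 5.616×10^-19 J, so L = 3·6.63×10^-34/√(8·9.11×10^-31·5.616×10^-19) = 9.83×10^-10 m = 0.983 nm.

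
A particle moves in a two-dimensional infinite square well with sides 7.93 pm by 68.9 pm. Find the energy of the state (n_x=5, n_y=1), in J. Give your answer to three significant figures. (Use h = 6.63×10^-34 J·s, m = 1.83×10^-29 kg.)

E = 1.19×10^-15 J

For a 2D rectangular well E = (h²/8m)·Σ n_i²/L_i² = (6.63×10^-34)²/(8·1.83×10^-29) · [5²/(7.93 pm)² + 1²/(68.9 pm)²].
Evaluating gives E = 1.19×10^-15 J.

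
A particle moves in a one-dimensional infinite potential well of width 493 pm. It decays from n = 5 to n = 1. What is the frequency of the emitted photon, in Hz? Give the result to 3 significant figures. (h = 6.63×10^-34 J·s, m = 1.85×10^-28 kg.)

E_1 = h²/(8mL²) = 1.222×10^-21 J and ΔE = (5² − 1²)E_1 = 2.933×10^-20 J.
f = ΔE/h = 2.933×10^-20/6.63×10^-34 = 4.42×10^13 Hz.

f = 4.42×10^13 Hz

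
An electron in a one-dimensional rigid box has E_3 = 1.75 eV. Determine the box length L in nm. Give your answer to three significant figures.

From E_n = n²h²/(8m_eL²), L = n·h/√(8m_eE_n).
E_3 = 1.75 eV = 2.804×10^-19 J, so L = 3·6.626×10^-34/√(8·9.109×10^-31·2.804×10^-19) = 1.39×10^-9 m = 1.39 nm.

L = 1.39 nm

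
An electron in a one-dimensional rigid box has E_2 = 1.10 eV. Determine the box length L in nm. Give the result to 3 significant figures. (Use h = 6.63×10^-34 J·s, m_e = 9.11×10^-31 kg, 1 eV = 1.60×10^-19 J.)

From E_n = n²h²/(8m_eL²), L = n·h/√(8m_eE_n).
E_2 = 1.10 eV = 1.760×10^-19 J, so L = 2·6.63×10^-34/√(8·9.11×10^-31·1.760×10^-19) = 1.17×10^-9 m = 1.17 nm.

L = 1.17 nm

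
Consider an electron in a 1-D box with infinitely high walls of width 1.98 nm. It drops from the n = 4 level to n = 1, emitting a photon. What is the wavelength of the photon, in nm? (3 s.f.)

λ = 862 nm

E_1 = h²/(8m_eL²) = 1.537×10^-20 J, so ΔE = (4² − 1²)E_1 = 2.305×10^-19 J.
λ = hc/ΔE = (6.626×10^-34·2.998×10^8)/2.305×10^-19 = 8.62×10^-7 m = 862 nm.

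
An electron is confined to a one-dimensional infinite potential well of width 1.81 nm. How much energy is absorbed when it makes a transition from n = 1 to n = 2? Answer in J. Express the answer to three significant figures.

E_1 = h²/(8m_eL²) = 1.839×10^-20 J.
|ΔE| = |1² − 2²|·E_1 = 3·1.839×10^-20 J = 5.52×10^-20 J.

|ΔE| = 5.52×10^-20 J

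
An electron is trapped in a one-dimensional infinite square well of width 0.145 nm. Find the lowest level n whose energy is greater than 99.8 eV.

E_1 = h²/(8m_eL²) = 2.866×10^-18 J = 17.89 eV.
Need n² > 99.8/17.89 = 5.579, i.e. n > 2.362.
The smallest integer satisfying this is n = 3.

n = 3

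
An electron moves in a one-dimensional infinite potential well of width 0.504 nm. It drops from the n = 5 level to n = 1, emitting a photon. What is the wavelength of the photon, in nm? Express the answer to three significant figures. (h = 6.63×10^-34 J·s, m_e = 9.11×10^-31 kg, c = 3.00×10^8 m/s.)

λ = 34.9 nm

E_1 = h²/(8m_eL²) = 2.374×10^-19 J, so ΔE = (5² − 1²)E_1 = 5.698×10^-18 J.
λ = hc/ΔE = (6.63×10^-34·3.00×10^8)/5.698×10^-18 = 3.49×10^-8 m = 34.9 nm.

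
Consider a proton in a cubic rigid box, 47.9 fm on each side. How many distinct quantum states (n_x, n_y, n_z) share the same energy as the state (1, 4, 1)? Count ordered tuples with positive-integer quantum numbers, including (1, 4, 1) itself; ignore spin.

degeneracy = 3

The level has n_x² + n_y² + n_z² = 18. The ordered positive-integer solutions are (1, 1, 4), (1, 4, 1), (4, 1, 1).
That gives 3 states.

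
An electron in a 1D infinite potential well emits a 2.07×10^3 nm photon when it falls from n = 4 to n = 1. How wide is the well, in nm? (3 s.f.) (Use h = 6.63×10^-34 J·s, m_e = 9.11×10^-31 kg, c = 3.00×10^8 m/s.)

L = 3.07 nm

The photon carries ΔE = hc/λ = 6.63×10^-34·3.00×10^8/2.07×10^-6 m = 9.609×10^-20 J.
Since ΔE = (4² − 1²)E_1, E_1 = 6.406×10^-21 J, and L = h/√(8m_eE_1) = 3.07×10^-9 m = 3.07 nm.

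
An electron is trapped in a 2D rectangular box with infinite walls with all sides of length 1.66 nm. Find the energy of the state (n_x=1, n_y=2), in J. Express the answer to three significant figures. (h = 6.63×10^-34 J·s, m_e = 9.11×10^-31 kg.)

For a 2D rectangular well E = (h²/8m_e)·Σ n_i²/L_i² = (6.63×10^-34)²/(8·9.11×10^-31) · [1²/(1.66 nm)² + 2²/(1.66 nm)²].
Evaluating gives E = 1.09×10^-19 J.

E = 1.09×10^-19 J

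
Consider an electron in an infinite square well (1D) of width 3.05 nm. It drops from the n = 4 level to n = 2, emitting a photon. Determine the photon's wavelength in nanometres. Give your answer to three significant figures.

E_1 = h²/(8m_eL²) = 6.477×10^-21 J, so ΔE = (4² − 2²)E_1 = 7.772×10^-20 J.
λ = hc/ΔE = (6.626×10^-34·2.998×10^8)/7.772×10^-20 = 2.56×10^-6 m = 2.56×10^3 nm.

λ = 2.56×10^3 nm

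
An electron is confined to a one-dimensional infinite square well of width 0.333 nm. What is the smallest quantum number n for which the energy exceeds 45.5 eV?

E_1 = h²/(8m_eL²) = 5.433×10^-19 J = 3.391 eV.
Need n² > 45.5/3.391 = 13.42, i.e. n > 3.663.
The smallest integer satisfying this is n = 4.

n = 4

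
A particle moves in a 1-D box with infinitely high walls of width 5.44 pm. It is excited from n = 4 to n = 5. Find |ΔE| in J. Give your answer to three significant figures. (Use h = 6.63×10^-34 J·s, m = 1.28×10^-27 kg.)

E_1 = h²/(8mL²) = 1.451×10^-18 J.
|ΔE| = |4² − 5²|·E_1 = 9·1.451×10^-18 J = 1.31×10^-17 J.

|ΔE| = 1.31×10^-17 J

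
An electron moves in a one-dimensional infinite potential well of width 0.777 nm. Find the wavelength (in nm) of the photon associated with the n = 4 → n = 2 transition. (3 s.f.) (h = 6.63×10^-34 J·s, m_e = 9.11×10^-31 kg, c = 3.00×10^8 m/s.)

E_1 = h²/(8m_eL²) = 9.990×10^-20 J, so ΔE = (4² − 2²)E_1 = 1.199×10^-18 J.
λ = hc/ΔE = (6.63×10^-34·3.00×10^8)/1.199×10^-18 = 1.66×10^-7 m = 166 nm.

λ = 166 nm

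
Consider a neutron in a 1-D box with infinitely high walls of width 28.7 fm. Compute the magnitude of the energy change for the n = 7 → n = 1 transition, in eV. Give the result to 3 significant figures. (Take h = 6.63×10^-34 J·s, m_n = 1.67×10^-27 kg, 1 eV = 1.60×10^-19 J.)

E_1 = h²/(8m_nL²) = 3.994×10^-14 J.
|ΔE| = |7² − 1²|·E_1 = 48·3.994×10^-14 J = 1.917×10^-12 J = 1.20×10^7 eV.

|ΔE| = 1.20×10^7 eV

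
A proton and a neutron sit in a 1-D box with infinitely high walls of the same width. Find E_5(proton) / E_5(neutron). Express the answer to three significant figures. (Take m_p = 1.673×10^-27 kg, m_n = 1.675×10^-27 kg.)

E_n ∝ 1/m at fixed n and L, so the ratio is m_n/m_p = 1.675×10^-27/1.673×10^-27 = 1.00.

1.00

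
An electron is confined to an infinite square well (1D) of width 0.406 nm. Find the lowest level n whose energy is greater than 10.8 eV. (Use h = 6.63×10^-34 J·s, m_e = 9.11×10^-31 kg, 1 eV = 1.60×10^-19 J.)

E_1 = h²/(8m_eL²) = 3.659×10^-19 J = 2.287 eV.
Need n² > 10.8/2.287 = 4.722, i.e. n > 2.173.
The smallest integer satisfying this is n = 3.

n = 3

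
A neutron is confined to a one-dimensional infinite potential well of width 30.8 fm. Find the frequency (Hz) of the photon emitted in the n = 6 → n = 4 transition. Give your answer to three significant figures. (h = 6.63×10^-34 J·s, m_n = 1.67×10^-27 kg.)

E_1 = h²/(8m_nL²) = 3.468×10^-14 J and ΔE = (6² − 4²)E_1 = 6.936×10^-13 J.
f = ΔE/h = 6.936×10^-13/6.63×10^-34 = 1.05×10^21 Hz.

f = 1.05×10^21 Hz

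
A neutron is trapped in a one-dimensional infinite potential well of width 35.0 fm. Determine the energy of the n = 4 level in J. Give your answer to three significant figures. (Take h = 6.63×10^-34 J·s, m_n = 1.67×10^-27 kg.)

For an infinite well E_n = n²h²/(8m_nL²), so E_1 = h²/(8m_nL²) = (6.63×10^-34)²/(8·1.67×10^-27·(3.50×10^-14 m)²) = 2.686×10^-14 J.
Then E_4 = 4²·E_1 = 16·2.686×10^-14 J = 4.30×10^-13 J.

E_4 = 4.30×10^-13 J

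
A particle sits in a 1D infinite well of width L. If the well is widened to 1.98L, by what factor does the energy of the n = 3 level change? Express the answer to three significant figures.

E_n ∝ 1/L², so the energy scales by 1/1.98² = 0.255.

0.255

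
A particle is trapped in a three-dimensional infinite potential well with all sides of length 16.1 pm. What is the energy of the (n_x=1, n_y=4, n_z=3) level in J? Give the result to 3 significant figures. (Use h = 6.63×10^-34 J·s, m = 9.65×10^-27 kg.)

E = 5.71×10^-19 J

For a 3D rectangular well E = (h²/8m)·Σ n_i²/L_i² = (6.63×10^-34)²/(8·9.65×10^-27) · [1²/(16.1 pm)² + 4²/(16.1 pm)² + 3²/(16.1 pm)²].
Evaluating gives E = 5.71×10^-19 J.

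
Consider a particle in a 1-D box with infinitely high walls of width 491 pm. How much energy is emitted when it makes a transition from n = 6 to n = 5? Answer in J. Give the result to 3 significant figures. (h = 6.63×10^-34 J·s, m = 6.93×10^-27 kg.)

E_1 = h²/(8mL²) = 3.289×10^-23 J.
|ΔE| = |6² − 5²|·E_1 = 11·3.289×10^-23 J = 3.62×10^-22 J.

|ΔE| = 3.62×10^-22 J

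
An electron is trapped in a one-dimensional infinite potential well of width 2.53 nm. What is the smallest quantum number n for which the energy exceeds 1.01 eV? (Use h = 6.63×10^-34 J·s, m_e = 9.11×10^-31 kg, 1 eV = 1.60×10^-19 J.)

n = 5

E_1 = h²/(8m_eL²) = 9.423×10^-21 J = 0.05889 eV.
Need n² > 1.01/0.05889 = 17.15, i.e. n > 4.141.
The smallest integer satisfying this is n = 5.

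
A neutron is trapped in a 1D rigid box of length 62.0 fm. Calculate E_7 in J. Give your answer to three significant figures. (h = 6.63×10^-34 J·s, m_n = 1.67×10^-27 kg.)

E_7 = 4.19×10^-13 J

For an infinite well E_n = n²h²/(8m_nL²), so E_1 = h²/(8m_nL²) = (6.63×10^-34)²/(8·1.67×10^-27·(6.20×10^-14 m)²) = 8.559×10^-15 J.
Then E_7 = 7²·E_1 = 49·8.559×10^-15 J = 4.19×10^-13 J.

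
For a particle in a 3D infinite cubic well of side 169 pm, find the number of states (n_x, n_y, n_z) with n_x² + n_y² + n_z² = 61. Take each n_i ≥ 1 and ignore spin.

The level has n_x² + n_y² + n_z² = 61. The ordered positive-integer solutions are (3, 4, 6), (3, 6, 4), (4, 3, 6), (4, 6, 3), (6, 3, 4), (6, 4, 3).
That gives 6 states.

degeneracy = 6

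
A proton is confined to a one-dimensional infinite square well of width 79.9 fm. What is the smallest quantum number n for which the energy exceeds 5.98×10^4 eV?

E_1 = h²/(8m_pL²) = 5.138×10^-15 J = 3.207×10^4 eV.
Need n² > 5.98×10^4/3.207×10^4 = 1.865, i.e. n > 1.366.
The smallest integer satisfying this is n = 2.

n = 2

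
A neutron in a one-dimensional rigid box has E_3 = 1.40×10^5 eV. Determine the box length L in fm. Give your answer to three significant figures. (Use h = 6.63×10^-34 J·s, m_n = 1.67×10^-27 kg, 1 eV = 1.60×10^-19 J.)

From E_n = n²h²/(8m_nL²), L = n·h/√(8m_nE_n).
E_3 = 1.40×10^5 eV = 2.240×10^-14 J, so L = 3·6.63×10^-34/√(8·1.67×10^-27·2.240×10^-14) = 1.15×10^-13 m = 115 fm.

L = 115 fm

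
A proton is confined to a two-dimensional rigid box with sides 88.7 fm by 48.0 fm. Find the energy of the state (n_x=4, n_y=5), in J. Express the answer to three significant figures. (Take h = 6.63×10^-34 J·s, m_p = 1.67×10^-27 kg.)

E = 4.24×10^-13 J

For a 2D rectangular well E = (h²/8m_p)·Σ n_i²/L_i² = (6.63×10^-34)²/(8·1.67×10^-27) · [4²/(88.7 fm)² + 5²/(48.0 fm)²].
Evaluating gives E = 4.24×10^-13 J.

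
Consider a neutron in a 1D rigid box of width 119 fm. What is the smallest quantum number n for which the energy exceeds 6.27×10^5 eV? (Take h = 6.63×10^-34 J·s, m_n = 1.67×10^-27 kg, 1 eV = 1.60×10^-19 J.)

n = 7

E_1 = h²/(8m_nL²) = 2.323×10^-15 J = 1.452×10^4 eV.
Need n² > 6.27×10^5/1.452×10^4 = 43.18, i.e. n > 6.571.
The smallest integer satisfying this is n = 7.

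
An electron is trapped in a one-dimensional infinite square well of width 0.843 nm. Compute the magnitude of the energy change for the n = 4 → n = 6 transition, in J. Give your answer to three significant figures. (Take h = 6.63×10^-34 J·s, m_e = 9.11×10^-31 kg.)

|ΔE| = 1.70×10^-18 J

E_1 = h²/(8m_eL²) = 8.487×10^-20 J.
|ΔE| = |4² − 6²|·E_1 = 20·8.487×10^-20 J = 1.70×10^-18 J.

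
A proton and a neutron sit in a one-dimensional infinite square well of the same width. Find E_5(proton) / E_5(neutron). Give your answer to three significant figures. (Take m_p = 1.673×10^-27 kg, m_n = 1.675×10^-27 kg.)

1.00

E_n ∝ 1/m at fixed n and L, so the ratio is m_n/m_p = 1.675×10^-27/1.673×10^-27 = 1.00.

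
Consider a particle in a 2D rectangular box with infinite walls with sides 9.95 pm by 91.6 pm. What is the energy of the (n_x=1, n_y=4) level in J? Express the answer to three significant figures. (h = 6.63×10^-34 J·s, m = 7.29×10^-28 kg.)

E = 9.05×10^-19 J

For a 2D rectangular well E = (h²/8m)·Σ n_i²/L_i² = (6.63×10^-34)²/(8·7.29×10^-28) · [1²/(9.95 pm)² + 4²/(91.6 pm)²].
Evaluating gives E = 9.05×10^-19 J.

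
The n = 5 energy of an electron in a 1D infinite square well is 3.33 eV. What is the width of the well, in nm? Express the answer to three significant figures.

From E_n = n²h²/(8m_eL²), L = n·h/√(8m_eE_n).
E_5 = 3.33 eV = 5.335×10^-19 J, so L = 5·6.626×10^-34/√(8·9.109×10^-31·5.335×10^-19) = 1.68×10^-9 m = 1.68 nm.

L = 1.68 nm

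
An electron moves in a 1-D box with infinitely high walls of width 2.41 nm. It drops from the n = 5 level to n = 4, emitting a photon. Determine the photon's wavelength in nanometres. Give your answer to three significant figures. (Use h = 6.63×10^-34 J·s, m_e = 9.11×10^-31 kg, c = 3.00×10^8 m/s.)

λ = 2.13×10^3 nm

E_1 = h²/(8m_eL²) = 1.038×10^-20 J, so ΔE = (5² − 4²)E_1 = 9.342×10^-20 J.
λ = hc/ΔE = (6.63×10^-34·3.00×10^8)/9.342×10^-20 = 2.13×10^-6 m = 2.13×10^3 nm.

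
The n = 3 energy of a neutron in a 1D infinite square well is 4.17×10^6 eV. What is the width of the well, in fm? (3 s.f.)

From E_n = n²h²/(8m_nL²), L = n·h/√(8m_nE_n).
E_3 = 4.17×10^6 eV = 6.680×10^-13 J, so L = 3·6.626×10^-34/√(8·1.675×10^-27·6.680×10^-13) = 2.10×10^-14 m = 21.0 fm.

L = 21.0 fm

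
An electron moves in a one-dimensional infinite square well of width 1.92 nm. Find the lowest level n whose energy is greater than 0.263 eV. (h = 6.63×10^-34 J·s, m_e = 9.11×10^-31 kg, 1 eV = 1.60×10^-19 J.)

n = 2

E_1 = h²/(8m_eL²) = 1.636×10^-20 J = 0.1023 eV.
Need n² > 0.263/0.1023 = 2.571, i.e. n > 1.603.
The smallest integer satisfying this is n = 2.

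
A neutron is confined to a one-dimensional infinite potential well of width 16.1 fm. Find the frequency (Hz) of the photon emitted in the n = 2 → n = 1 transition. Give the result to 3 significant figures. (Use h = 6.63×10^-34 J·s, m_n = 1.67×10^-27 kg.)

f = 5.74×10^20 Hz

E_1 = h²/(8m_nL²) = 1.269×10^-13 J and ΔE = (2² − 1²)E_1 = 3.807×10^-13 J.
f = ΔE/h = 3.807×10^-13/6.63×10^-34 = 5.74×10^20 Hz.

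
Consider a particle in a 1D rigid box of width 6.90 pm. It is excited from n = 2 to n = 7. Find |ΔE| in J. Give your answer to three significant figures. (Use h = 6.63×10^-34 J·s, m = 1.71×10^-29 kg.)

E_1 = h²/(8mL²) = 6.749×10^-17 J.
|ΔE| = |2² − 7²|·E_1 = 45·6.749×10^-17 J = 3.04×10^-15 J.

|ΔE| = 3.04×10^-15 J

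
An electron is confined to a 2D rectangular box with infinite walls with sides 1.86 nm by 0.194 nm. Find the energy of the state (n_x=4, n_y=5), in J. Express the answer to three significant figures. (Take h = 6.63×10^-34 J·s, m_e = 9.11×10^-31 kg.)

For a 2D rectangular well E = (h²/8m_e)·Σ n_i²/L_i² = (6.63×10^-34)²/(8·9.11×10^-31) · [4²/(1.86 nm)² + 5²/(0.194 nm)²].
Evaluating gives E = 4.03×10^-17 J.

E = 4.03×10^-17 J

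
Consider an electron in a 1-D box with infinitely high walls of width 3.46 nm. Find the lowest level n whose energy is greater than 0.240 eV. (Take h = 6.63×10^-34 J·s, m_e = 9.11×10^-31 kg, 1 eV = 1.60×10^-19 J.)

E_1 = h²/(8m_eL²) = 5.038×10^-21 J = 0.03149 eV.
Need n² > 0.240/0.03149 = 7.621, i.e. n > 2.761.
The smallest integer satisfying this is n = 3.

n = 3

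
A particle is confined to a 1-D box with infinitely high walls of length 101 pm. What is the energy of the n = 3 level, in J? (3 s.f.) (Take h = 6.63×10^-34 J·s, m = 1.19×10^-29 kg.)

E_3 = 4.07×10^-18 J

For an infinite well E_n = n²h²/(8mL²), so E_1 = h²/(8mL²) = (6.63×10^-34)²/(8·1.19×10^-29·(1.01×10^-10 m)²) = 4.526×10^-19 J.
Then E_3 = 3²·E_1 = 9·4.526×10^-19 J = 4.07×10^-18 J.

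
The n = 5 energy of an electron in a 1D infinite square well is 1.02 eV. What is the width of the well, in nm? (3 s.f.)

L = 3.04 nm

From E_n = n²h²/(8m_eL²), L = n·h/√(8m_eE_n).
E_5 = 1.02 eV = 1.634×10^-19 J, so L = 5·6.626×10^-34/√(8·9.109×10^-31·1.634×10^-19) = 3.04×10^-9 m = 3.04 nm.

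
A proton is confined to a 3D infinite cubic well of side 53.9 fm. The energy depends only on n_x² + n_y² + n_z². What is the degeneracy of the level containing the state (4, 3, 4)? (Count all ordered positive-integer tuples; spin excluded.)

The level has n_x² + n_y² + n_z² = 41. The ordered positive-integer solutions are (1, 2, 6), (1, 6, 2), (2, 1, 6), (2, 6, 1), (3, 4, 4), (4, 3, 4), (4, 4, 3), (6, 1, 2), (6, 2, 1).
That gives 9 states.

degeneracy = 9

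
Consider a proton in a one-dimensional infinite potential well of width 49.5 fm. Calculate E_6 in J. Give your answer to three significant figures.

E_6 = 4.82×10^-13 J

For an infinite well E_n = n²h²/(8m_pL²), so E_1 = h²/(8m_pL²) = (6.626×10^-34)²/(8·1.673×10^-27·(4.95×10^-14 m)²) = 1.339×10^-14 J.
Then E_6 = 6²·E_1 = 36·1.339×10^-14 J = 4.82×10^-13 J.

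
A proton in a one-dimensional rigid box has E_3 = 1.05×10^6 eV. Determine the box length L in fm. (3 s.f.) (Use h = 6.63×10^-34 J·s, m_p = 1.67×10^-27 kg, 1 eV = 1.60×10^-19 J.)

L = 42.0 fm

From E_n = n²h²/(8m_pL²), L = n·h/√(8m_pE_n).
E_3 = 1.05×10^6 eV = 1.680×10^-13 J, so L = 3·6.63×10^-34/√(8·1.67×10^-27·1.680×10^-13) = 4.20×10^-14 m = 42.0 fm.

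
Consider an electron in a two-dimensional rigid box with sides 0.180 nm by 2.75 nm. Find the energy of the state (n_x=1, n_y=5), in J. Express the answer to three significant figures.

For a 2D rectangular well E = (h²/8m_e)·Σ n_i²/L_i² = (6.626×10^-34)²/(8·9.109×10^-31) · [1²/(0.180 nm)² + 5²/(2.75 nm)²].
Evaluating gives E = 2.06×10^-18 J.

E = 2.06×10^-18 J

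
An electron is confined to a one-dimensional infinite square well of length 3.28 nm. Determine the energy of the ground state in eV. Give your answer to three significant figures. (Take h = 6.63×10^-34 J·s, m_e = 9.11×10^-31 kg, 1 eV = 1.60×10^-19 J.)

E_1 = 0.0350 eV

For an infinite well E_n = n²h²/(8m_eL²), so E_1 = h²/(8m_eL²) = (6.63×10^-34)²/(8·9.11×10^-31·(3.28×10^-9 m)²) = 5.606×10^-21 J.
Converting, E_1 = 5.606×10^-21 J / (1.60×10^-19 J/eV) = 0.0350 eV.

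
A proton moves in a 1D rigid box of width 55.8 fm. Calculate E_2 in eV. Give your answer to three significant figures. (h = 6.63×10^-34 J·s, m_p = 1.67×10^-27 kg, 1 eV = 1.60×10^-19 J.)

E_2 = 2.64×10^5 eV

For an infinite well E_n = n²h²/(8m_pL²), so E_1 = h²/(8m_pL²) = (6.63×10^-34)²/(8·1.67×10^-27·(5.58×10^-14 m)²) = 1.057×10^-14 J.
Then E_2 = 2²·E_1 = 4·1.057×10^-14 J = 4.228×10^-14 J.
Converting, E_2 = 4.228×10^-14 J / (1.60×10^-19 J/eV) = 2.64×10^5 eV.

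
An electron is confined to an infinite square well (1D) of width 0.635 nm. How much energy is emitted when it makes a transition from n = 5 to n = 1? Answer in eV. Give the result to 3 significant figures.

E_1 = h²/(8m_eL²) = 1.494×10^-19 J.
|ΔE| = |5² − 1²|·E_1 = 24·1.494×10^-19 J = 3.586×10^-18 J = 22.4 eV.

|ΔE| = 22.4 eV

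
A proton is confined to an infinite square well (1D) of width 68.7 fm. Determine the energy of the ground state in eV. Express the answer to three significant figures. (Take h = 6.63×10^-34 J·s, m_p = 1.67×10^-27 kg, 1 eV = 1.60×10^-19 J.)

E_1 = 4.36×10^4 eV

For an infinite well E_n = n²h²/(8m_pL²), so E_1 = h²/(8m_pL²) = (6.63×10^-34)²/(8·1.67×10^-27·(6.87×10^-14 m)²) = 6.971×10^-15 J.
Converting, E_1 = 6.971×10^-15 J / (1.60×10^-19 J/eV) = 4.36×10^4 eV.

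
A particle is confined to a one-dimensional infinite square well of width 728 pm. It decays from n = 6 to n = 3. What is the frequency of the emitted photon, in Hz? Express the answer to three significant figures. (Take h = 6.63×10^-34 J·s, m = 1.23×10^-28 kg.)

E_1 = h²/(8mL²) = 8.429×10^-22 J and ΔE = (6² − 3²)E_1 = 2.276×10^-20 J.
f = ΔE/h = 2.276×10^-20/6.63×10^-34 = 3.43×10^13 Hz.

f = 3.43×10^13 Hz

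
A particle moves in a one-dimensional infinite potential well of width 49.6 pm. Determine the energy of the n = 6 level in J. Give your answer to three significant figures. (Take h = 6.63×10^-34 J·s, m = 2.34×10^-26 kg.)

E_6 = 3.44×10^-20 J

For an infinite well E_n = n²h²/(8mL²), so E_1 = h²/(8mL²) = (6.63×10^-34)²/(8·2.34×10^-26·(4.96×10^-11 m)²) = 9.545×10^-22 J.
Then E_6 = 6²·E_1 = 36·9.545×10^-22 J = 3.44×10^-20 J.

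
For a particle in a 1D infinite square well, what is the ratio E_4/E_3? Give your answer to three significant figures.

1.78

E_n ∝ n², so E_4/E_3 = 4²/3² = 16/9 = 1.78.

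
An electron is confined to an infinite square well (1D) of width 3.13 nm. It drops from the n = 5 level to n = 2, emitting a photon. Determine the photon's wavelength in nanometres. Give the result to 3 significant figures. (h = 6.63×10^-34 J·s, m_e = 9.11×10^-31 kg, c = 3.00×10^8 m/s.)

E_1 = h²/(8m_eL²) = 6.156×10^-21 J, so ΔE = (5² − 2²)E_1 = 1.293×10^-19 J.
λ = hc/ΔE = (6.63×10^-34·3.00×10^8)/1.293×10^-19 = 1.54×10^-6 m = 1.54×10^3 nm.

λ = 1.54×10^3 nm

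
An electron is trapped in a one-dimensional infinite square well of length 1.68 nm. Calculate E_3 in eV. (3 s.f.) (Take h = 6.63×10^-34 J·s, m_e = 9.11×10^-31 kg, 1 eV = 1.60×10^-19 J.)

For an infinite well E_n = n²h²/(8m_eL²), so E_1 = h²/(8m_eL²) = (6.63×10^-34)²/(8·9.11×10^-31·(1.68×10^-9 m)²) = 2.137×10^-20 J.
Then E_3 = 3²·E_1 = 9·2.137×10^-20 J = 1.923×10^-19 J.
Converting, E_3 = 1.923×10^-19 J / (1.60×10^-19 J/eV) = 1.20 eV.

E_3 = 1.20 eV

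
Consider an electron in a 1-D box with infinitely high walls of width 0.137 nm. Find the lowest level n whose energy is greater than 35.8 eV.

E_1 = h²/(8m_eL²) = 3.210×10^-18 J = 20.04 eV.
Need n² > 35.8/20.04 = 1.786, i.e. n > 1.336.
The smallest integer satisfying this is n = 2.

n = 2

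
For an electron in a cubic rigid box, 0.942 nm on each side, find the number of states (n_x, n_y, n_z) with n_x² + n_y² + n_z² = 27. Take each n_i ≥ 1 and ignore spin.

degeneracy = 4

The level has n_x² + n_y² + n_z² = 27. The ordered positive-integer solutions are (1, 1, 5), (1, 5, 1), (3, 3, 3), (5, 1, 1).
That gives 4 states.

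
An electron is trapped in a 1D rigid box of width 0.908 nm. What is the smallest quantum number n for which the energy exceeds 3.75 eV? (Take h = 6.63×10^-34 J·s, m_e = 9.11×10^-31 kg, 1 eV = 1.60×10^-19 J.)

n = 3

E_1 = h²/(8m_eL²) = 7.316×10^-20 J = 0.4573 eV.
Need n² > 3.75/0.4573 = 8.200, i.e. n > 2.864.
The smallest integer satisfying this is n = 3.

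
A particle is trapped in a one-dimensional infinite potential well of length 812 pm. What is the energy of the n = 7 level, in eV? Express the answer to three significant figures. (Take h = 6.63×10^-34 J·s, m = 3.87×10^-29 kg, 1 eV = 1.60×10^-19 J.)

For an infinite well E_n = n²h²/(8mL²), so E_1 = h²/(8mL²) = (6.63×10^-34)²/(8·3.87×10^-29·(8.12×10^-10 m)²) = 2.153×10^-21 J.
Then E_7 = 7²·E_1 = 49·2.153×10^-21 J = 1.055×10^-19 J.
Converting, E_7 = 1.055×10^-19 J / (1.60×10^-19 J/eV) = 0.659 eV.

E_7 = 0.659 eV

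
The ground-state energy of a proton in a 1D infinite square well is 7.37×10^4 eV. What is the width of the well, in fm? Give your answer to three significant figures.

L = 52.7 fm

From E_n = n²h²/(8m_pL²), L = n·h/√(8m_pE_n).
E_1 = 7.37×10^4 eV = 1.181×10^-14 J, so L = 1·6.626×10^-34/√(8·1.673×10^-27·1.181×10^-14) = 5.27×10^-14 m = 52.7 fm.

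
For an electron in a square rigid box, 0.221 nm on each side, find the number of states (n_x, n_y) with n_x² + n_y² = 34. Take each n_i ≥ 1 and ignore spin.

The level has n_x² + n_y² = 34. The ordered positive-integer solutions are (3, 5), (5, 3).
That gives 2 states.

degeneracy = 2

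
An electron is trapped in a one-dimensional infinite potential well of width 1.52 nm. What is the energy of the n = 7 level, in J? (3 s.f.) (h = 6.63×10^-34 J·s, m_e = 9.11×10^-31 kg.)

For an infinite well E_n = n²h²/(8m_eL²), so E_1 = h²/(8m_eL²) = (6.63×10^-34)²/(8·9.11×10^-31·(1.52×10^-9 m)²) = 2.611×10^-20 J.
Then E_7 = 7²·E_1 = 49·2.611×10^-20 J = 1.28×10^-18 J.

E_7 = 1.28×10^-18 J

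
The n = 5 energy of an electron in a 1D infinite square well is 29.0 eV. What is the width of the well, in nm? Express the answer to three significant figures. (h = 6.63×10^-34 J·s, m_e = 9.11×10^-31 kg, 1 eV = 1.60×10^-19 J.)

L = 0.570 nm

From E_n = n²h²/(8m_eL²), L = n·h/√(8m_eE_n).
E_5 = 29.0 eV = 4.640×10^-18 J, so L = 5·6.63×10^-34/√(8·9.11×10^-31·4.640×10^-18) = 5.70×10^-10 m = 0.570 nm.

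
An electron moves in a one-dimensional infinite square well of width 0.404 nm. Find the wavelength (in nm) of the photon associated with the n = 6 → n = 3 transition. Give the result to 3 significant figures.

λ = 19.9 nm

E_1 = h²/(8m_eL²) = 3.691×10^-19 J, so ΔE = (6² − 3²)E_1 = 9.966×10^-18 J.
λ = hc/ΔE = (6.626×10^-34·2.998×10^8)/9.966×10^-18 = 1.99×10^-8 m = 19.9 nm.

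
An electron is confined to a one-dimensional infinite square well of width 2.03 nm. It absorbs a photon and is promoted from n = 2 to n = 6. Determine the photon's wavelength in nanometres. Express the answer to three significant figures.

E_1 = h²/(8m_eL²) = 1.462×10^-20 J, so ΔE = (6² − 2²)E_1 = 4.678×10^-19 J.
λ = hc/ΔE = (6.626×10^-34·2.998×10^8)/4.678×10^-19 = 4.25×10^-7 m = 425 nm.

λ = 425 nm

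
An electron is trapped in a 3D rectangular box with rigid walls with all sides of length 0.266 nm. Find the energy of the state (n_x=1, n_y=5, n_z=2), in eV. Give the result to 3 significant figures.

For a 3D rectangular well E = (h²/8m_e)·Σ n_i²/L_i² = (6.626×10^-34)²/(8·9.109×10^-31) · [1²/(0.266 nm)² + 5²/(0.266 nm)² + 2²/(0.266 nm)²].
Evaluating gives E = 2.554×10^-17 J = 159 eV.

E = 159 eV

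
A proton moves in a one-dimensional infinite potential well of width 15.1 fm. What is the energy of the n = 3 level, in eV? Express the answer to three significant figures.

For an infinite well E_n = n²h²/(8m_pL²), so E_1 = h²/(8m_pL²) = (6.626×10^-34)²/(8·1.673×10^-27·(1.51×10^-14 m)²) = 1.439×10^-13 J.
Then E_3 = 3²·E_1 = 9·1.439×10^-13 J = 1.295×10^-12 J.
Converting, E_3 = 1.295×10^-12 J / (1.602×10^-19 J/eV) = 8.08×10^6 eV.

E_3 = 8.08×10^6 eV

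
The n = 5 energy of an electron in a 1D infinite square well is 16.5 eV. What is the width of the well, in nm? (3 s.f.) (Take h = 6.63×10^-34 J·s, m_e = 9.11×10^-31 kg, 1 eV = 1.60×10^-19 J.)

L = 0.756 nm

From E_n = n²h²/(8m_eL²), L = n·h/√(8m_eE_n).
E_5 = 16.5 eV = 2.640×10^-18 J, so L = 5·6.63×10^-34/√(8·9.11×10^-31·2.640×10^-18) = 7.56×10^-10 m = 0.756 nm.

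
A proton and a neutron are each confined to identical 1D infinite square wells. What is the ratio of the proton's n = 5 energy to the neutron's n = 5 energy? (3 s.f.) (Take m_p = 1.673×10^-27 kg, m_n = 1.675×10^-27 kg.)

1.00

E_n ∝ 1/m at fixed n and L, so the ratio is m_n/m_p = 1.675×10^-27/1.673×10^-27 = 1.00.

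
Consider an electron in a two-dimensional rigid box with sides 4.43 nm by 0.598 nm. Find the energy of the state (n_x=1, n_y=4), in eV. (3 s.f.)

For a 2D rectangular well E = (h²/8m_e)·Σ n_i²/L_i² = (6.626×10^-34)²/(8·9.109×10^-31) · [1²/(4.43 nm)² + 4²/(0.598 nm)²].
Evaluating gives E = 2.699×10^-18 J = 16.8 eV.

E = 16.8 eV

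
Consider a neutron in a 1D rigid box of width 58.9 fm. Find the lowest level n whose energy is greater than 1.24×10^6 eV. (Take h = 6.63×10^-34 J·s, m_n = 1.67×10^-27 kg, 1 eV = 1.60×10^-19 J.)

n = 5

E_1 = h²/(8m_nL²) = 9.484×10^-15 J = 5.928×10^4 eV.
Need n² > 1.24×10^6/5.928×10^4 = 20.92, i.e. n > 4.574.
The smallest integer satisfying this is n = 5.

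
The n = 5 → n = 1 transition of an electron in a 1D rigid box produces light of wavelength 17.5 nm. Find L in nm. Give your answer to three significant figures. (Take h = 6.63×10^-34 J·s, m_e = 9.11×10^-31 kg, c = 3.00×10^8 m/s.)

The photon carries ΔE = hc/λ = 6.63×10^-34·3.00×10^8/1.75×10^-8 m = 1.137×10^-17 J.
Since ΔE = (5² − 1²)E_1, E_1 = 4.737×10^-19 J, and L = h/√(8m_eE_1) = 3.57×10^-10 m = 0.357 nm.

L = 0.357 nm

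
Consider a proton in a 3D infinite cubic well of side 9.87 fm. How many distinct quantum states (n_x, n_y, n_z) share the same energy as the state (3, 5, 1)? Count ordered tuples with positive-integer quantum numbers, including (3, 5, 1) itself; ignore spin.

The level has n_x² + n_y² + n_z² = 35. The ordered positive-integer solutions are (1, 3, 5), (1, 5, 3), (3, 1, 5), (3, 5, 1), (5, 1, 3), (5, 3, 1).
That gives 6 states.

degeneracy = 6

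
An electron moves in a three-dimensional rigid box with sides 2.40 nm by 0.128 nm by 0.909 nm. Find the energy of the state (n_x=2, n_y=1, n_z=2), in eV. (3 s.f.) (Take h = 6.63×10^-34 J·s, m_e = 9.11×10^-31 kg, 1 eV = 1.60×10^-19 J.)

E = 25.1 eV

For a 3D rectangular well E = (h²/8m_e)·Σ n_i²/L_i² = (6.63×10^-34)²/(8·9.11×10^-31) · [2²/(2.40 nm)² + 1²/(0.128 nm)² + 2²/(0.909 nm)²].
Evaluating gives E = 4.015×10^-18 J = 25.1 eV.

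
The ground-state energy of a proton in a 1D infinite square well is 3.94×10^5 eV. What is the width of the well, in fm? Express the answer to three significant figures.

From E_n = n²h²/(8m_pL²), L = n·h/√(8m_pE_n).
E_1 = 3.94×10^5 eV = 6.312×10^-14 J, so L = 1·6.626×10^-34/√(8·1.673×10^-27·6.312×10^-14) = 2.28×10^-14 m = 22.8 fm.

L = 22.8 fm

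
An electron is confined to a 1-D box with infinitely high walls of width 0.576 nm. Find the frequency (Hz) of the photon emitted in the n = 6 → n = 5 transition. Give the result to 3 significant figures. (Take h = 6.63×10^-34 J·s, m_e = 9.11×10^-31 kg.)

f = 3.02×10^15 Hz

E_1 = h²/(8m_eL²) = 1.818×10^-19 J and ΔE = (6² − 5²)E_1 = 2.000×10^-18 J.
f = ΔE/h = 2.000×10^-18/6.63×10^-34 = 3.02×10^15 Hz.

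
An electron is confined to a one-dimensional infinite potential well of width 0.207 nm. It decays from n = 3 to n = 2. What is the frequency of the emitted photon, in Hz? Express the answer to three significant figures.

E_1 = h²/(8m_eL²) = 1.406×10^-18 J and ΔE = (3² − 2²)E_1 = 7.030×10^-18 J.
f = ΔE/h = 7.030×10^-18/6.626×10^-34 = 1.06×10^16 Hz.

f = 1.06×10^16 Hz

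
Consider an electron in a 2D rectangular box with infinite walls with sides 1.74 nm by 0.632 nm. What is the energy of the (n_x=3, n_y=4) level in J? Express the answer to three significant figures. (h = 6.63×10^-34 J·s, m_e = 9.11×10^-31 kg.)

For a 2D rectangular well E = (h²/8m_e)·Σ n_i²/L_i² = (6.63×10^-34)²/(8·9.11×10^-31) · [3²/(1.74 nm)² + 4²/(0.632 nm)²].
Evaluating gives E = 2.60×10^-18 J.

E = 2.60×10^-18 J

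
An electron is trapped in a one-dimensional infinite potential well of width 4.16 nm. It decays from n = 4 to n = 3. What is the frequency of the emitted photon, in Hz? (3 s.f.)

f = 3.68×10^13 Hz

E_1 = h²/(8m_eL²) = 3.481×10^-21 J and ΔE = (4² − 3²)E_1 = 2.437×10^-20 J.
f = ΔE/h = 2.437×10^-20/6.626×10^-34 = 3.68×10^13 Hz.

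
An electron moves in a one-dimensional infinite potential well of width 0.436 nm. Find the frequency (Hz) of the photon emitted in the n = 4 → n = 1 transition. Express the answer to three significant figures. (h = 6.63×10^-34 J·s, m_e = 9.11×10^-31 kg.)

E_1 = h²/(8m_eL²) = 3.173×10^-19 J and ΔE = (4² − 1²)E_1 = 4.759×10^-18 J.
f = ΔE/h = 4.759×10^-18/6.63×10^-34 = 7.18×10^15 Hz.

f = 7.18×10^15 Hz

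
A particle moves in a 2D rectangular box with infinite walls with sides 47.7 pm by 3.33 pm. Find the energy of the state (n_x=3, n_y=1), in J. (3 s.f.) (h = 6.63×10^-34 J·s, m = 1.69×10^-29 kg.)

For a 2D rectangular well E = (h²/8m)·Σ n_i²/L_i² = (6.63×10^-34)²/(8·1.69×10^-29) · [3²/(47.7 pm)² + 1²/(3.33 pm)²].
Evaluating gives E = 3.06×10^-16 J.

E = 3.06×10^-16 J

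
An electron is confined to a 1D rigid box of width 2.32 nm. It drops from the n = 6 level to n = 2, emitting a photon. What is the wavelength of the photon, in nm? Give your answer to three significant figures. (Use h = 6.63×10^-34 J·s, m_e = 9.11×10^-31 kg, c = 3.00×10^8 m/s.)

E_1 = h²/(8m_eL²) = 1.121×10^-20 J, so ΔE = (6² − 2²)E_1 = 3.587×10^-19 J.
λ = hc/ΔE = (6.63×10^-34·3.00×10^8)/3.587×10^-19 = 5.55×10^-7 m = 555 nm.

λ = 555 nm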